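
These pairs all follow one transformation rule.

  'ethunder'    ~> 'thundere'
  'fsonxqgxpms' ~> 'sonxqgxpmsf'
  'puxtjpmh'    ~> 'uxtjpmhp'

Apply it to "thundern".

The pattern: move the first character to the end.
On "thundern" that produces "hundernt".

hundernt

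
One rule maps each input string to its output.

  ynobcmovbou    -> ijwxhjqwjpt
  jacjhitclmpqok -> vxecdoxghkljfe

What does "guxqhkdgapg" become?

pslcfybvkbb

Each output is the input with this applied: move the first character to the end, then shift every letter 5 places backward in the alphabet (wrapping around).
For "guxqhkdgapg", step one produces "uxqhkdgapgg"; step two turns that into "pslcfybvkbb".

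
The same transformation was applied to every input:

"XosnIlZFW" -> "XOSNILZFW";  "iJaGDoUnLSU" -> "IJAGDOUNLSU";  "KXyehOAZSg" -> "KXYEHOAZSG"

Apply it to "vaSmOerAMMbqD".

VASMOERAMMBQD

Rule — convert every letter to uppercase.
Applying that to "vaSmOerAMMbqD" gives "VASMOERAMMBQD".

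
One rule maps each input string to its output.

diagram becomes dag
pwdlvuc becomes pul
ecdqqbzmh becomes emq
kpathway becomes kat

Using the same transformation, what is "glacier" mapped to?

gec

The rule is to take characters alternately from the front and the back (1st, last, 2nd, 2nd-last, ...), then keep one character in every 3, starting at position 1 (positions 1st, 4th, 7th, ...).
Doing the same to "glacier": "gec".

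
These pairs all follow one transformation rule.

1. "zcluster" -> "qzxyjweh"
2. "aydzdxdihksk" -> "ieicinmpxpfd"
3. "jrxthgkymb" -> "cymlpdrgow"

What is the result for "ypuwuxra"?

Looking at the pairs, the operation is to shift every letter 5 places forward in the alphabet (wrapping around), then move the first 2 characters to the end (rotate left by 2).
On "ypuwuxra" that produces "zbzcwfdu".

zbzcwfdu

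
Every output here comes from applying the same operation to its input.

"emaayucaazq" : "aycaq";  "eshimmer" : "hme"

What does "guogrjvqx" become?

orvx

The rule is to delete the first character, then keep every other character starting from the second (positions 2nd, 4th, 6th, ...).
Starting from "guogrjvqx": after the first operation, "uogrjvqx"; after the second, "orvx".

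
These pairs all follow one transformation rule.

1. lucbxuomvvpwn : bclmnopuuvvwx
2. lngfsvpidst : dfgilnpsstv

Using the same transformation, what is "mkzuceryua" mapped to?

acekmruuyz

Each output is the input with this applied: sort the characters into alphabetical order.
"mkzuceryua" → "acekmruuyz".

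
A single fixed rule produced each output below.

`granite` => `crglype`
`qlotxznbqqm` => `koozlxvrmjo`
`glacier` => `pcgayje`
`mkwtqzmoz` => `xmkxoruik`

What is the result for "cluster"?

pcrqsja

Rule — reverse the string, then shift every letter 2 places backward in the alphabet (wrapping around).
So "cluster" becomes "pcrqsja".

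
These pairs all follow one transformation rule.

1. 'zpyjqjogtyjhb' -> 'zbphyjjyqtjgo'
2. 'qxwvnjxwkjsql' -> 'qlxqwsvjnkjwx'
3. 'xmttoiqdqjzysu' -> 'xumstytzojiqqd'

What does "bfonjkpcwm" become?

Looking at the pairs, the operation is to take characters alternately from the front and the back (1st, last, 2nd, 2nd-last, ...).
"bfonjkpcwm" → "bmfwocnpjk".

bmfwocnpjk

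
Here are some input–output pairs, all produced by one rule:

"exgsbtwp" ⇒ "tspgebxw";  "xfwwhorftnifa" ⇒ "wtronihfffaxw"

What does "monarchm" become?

nmmhcaro

What's happening: sort the characters into reverse alphabetical order, then move the first 2 characters to the end (rotate left by 2).
"monarchm" → "nmmhcaro".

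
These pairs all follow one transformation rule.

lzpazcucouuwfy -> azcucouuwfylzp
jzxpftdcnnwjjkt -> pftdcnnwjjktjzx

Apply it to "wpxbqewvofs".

What's happening: move the first 3 characters to the end (rotate left by 3).
So "wpxbqewvofs" becomes "bqewvofswpx".

bqewvofswpx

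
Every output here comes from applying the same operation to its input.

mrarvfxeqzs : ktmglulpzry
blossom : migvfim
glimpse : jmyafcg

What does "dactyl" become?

nsfxuw

Rule — shift every letter 6 places backward in the alphabet (wrapping around), then move the last 3 characters to the front (rotate right by 3).
"dactyl" → "nsfxuw".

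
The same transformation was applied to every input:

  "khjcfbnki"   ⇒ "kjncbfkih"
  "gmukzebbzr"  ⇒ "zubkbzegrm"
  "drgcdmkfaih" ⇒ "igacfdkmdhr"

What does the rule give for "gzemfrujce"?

The pattern: take characters alternately from the front and the back (1st, last, 2nd, 2nd-last, ...), then move the first 3 characters to the end (rotate left by 3).
On "gzemfrujce" that produces "cejmufrgez".

cejmufrgez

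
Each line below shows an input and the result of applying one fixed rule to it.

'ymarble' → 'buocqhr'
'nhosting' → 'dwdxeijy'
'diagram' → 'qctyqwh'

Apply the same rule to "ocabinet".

ujesqryd

Rule — shift every letter 10 places backward in the alphabet (wrapping around), then move the last 2 characters to the front (rotate right by 2).
Starting from "ocabinet": after the first operation, "esqryduj"; after the second, "ujesqryd".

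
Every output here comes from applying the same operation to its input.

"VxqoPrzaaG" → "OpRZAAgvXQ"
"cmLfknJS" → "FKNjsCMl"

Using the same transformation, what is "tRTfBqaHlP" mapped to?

FbQAhLpTrt

Looking at the pairs, the operation is to flip the case of every letter, then move the first 3 characters to the end (rotate left by 3).
For "tRTfBqaHlP", step one produces "TrtFbQAhLp"; step two turns that into "FbQAhLpTrt".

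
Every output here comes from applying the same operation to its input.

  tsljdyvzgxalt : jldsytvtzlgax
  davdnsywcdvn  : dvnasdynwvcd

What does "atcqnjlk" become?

qcntjalk

The pattern: move the first 3 characters to the end (rotate left by 3), then take characters alternately from the front and the back (1st, last, 2nd, 2nd-last, ...).
Starting from "atcqnjlk": after the first operation, "qnjlkatc"; after the second, "qcntjalk".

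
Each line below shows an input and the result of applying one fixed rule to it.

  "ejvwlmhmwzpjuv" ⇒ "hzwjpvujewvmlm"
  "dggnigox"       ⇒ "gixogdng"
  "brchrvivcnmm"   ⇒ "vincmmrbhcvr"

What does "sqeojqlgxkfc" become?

glkxcfqsoeqj

The pattern: swap each adjacent pair of characters (1↔2, 3↔4, ...), then swap the front and back halves of the string.
"sqeojqlgxkfc" → "glkxcfqsoeqj".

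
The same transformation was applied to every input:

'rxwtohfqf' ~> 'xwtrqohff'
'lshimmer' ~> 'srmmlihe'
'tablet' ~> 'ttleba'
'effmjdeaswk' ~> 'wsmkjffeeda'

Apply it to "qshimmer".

srqmmihe

Looking at the pairs, the operation is to sort the characters into reverse alphabetical order.
Doing the same to "qshimmer": "srqmmihe".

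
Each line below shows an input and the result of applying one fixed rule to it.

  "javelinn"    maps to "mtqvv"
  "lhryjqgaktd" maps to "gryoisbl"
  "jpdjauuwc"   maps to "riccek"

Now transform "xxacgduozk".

The transformation: delete the first 3 characters, then shift every letter 8 places forward in the alphabet (wrapping around).
Starting from "xxacgduozk": after the first operation, "cgduozk"; after the second, "kolcwhs".

kolcwhs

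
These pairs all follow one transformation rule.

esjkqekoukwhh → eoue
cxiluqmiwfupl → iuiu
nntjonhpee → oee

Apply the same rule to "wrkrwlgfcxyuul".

In each case the input is transformed by: move the first 2 characters to the end (rotate left by 2), then keep only the vowels.
For "wrkrwlgfcxyuul", step one produces "krwlgfcxyuulwr"; step two turns that into "uu".
(Check on "cxiluqmiwfupl": → "iluqmiwfuplcx" → "iuiu" ✓)

uu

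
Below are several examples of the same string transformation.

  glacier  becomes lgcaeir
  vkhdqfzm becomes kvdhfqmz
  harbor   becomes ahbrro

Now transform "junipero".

What's happening: swap each adjacent pair of characters (1↔2, 3↔4, ...).
Doing the same to "junipero": "ujinepor".

ujinepor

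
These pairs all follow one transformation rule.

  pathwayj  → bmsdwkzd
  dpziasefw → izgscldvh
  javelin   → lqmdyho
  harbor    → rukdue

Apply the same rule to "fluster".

In each case the input is transformed by: shift every letter 3 places forward in the alphabet (wrapping around), then move the last 2 characters to the front (rotate right by 2).
Working it through for "fluster": intermediate "ioxvwhu", final "huioxvw".

huioxvw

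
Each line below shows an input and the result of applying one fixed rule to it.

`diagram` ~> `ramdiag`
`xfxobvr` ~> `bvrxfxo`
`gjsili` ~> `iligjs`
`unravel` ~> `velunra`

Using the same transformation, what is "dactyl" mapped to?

The transformation: move the last 3 characters to the front (rotate right by 3).
On "dactyl" that produces "tyldac".

tyldac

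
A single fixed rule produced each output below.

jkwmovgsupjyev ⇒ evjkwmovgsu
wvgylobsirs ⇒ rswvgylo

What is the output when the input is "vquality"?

The rule is to move the last 2 characters to the front (rotate right by 2), then delete the last 3 characters.
Applying both steps to "vquality": "tyvquali", then "tyvqu".

tyvqu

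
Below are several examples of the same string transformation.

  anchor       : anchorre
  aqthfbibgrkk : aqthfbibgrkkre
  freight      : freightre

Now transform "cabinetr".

Looking at the pairs, the operation is to append "re".
So "cabinetr" becomes "cabinetrre".

cabinetrre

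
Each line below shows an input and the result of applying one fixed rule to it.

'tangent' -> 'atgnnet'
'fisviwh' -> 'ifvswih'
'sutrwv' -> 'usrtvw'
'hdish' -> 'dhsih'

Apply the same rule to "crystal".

Each output is the input with this applied: swap each adjacent pair of characters (1↔2, 3↔4, ...).
So "crystal" becomes "rcsyatl".

rcsyatl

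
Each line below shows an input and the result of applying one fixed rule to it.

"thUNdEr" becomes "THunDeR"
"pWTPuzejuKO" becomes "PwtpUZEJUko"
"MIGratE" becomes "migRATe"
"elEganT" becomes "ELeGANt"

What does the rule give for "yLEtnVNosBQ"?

Rule — flip the case of every letter.
Doing the same to "yLEtnVNosBQ": "YleTNvnOSbq".

YleTNvnOSbq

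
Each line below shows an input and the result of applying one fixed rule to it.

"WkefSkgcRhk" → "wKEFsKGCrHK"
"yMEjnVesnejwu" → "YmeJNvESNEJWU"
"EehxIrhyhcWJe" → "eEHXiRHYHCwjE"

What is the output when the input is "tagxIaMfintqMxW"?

TAGXiAmFINTQmXw

The transformation: flip the case of every letter.
Applying that to "tagxIaMfintqMxW" gives "TAGXiAmFINTQmXw".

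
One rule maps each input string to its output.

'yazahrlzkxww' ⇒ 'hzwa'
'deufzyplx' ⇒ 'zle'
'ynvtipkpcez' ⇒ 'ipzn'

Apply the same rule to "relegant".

The transformation: keep one character in every 3, starting at position 2 (positions 2nd, 5th, 8th, ...), then move the first character to the end.
"relegant" → "egt" → "gte".

gte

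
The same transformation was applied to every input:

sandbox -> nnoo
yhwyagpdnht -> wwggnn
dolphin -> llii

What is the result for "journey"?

In each case the input is transformed by: keep one character in every 3, starting at position 3 (positions 3rd, 6th, 9th, ...), then double every character.
Doing the same to "journey": "uuee".

uuee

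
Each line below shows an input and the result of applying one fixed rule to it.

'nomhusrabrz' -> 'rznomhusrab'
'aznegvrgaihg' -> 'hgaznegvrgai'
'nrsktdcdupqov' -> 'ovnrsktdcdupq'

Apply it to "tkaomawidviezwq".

Rule — move the last 2 characters to the front (rotate right by 2).
Doing the same to "tkaomawidviezwq": "wqtkaomawidviez".

wqtkaomawidviez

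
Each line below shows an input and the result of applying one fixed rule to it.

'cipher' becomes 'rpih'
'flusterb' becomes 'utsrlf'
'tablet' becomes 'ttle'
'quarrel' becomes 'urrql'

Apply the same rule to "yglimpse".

yspmli

The rule is to sort the characters into reverse alphabetical order, then delete the last 2 characters.
"yglimpse" → "yspmlige" → "yspmli".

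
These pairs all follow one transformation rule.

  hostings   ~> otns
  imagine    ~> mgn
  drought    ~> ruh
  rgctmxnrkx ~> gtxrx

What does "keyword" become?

ewr

Rule — keep every other character starting from the second (positions 2nd, 4th, 6th, ...).
On "keyword" that produces "ewr".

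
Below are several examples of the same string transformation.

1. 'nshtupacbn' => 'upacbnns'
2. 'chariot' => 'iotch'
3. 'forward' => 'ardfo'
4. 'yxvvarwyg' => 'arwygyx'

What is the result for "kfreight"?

Rule — move the first 2 characters to the end (rotate left by 2), then delete the first 2 characters.
For "kfreight", step one produces "reightkf"; step two turns that into "ightkf".
(Check on "forward": → "rwardfo" → "ardfo" ✓)

ightkf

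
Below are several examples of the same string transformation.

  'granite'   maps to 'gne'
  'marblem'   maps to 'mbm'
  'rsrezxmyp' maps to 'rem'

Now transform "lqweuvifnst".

leis

Looking at the pairs, the operation is to keep one character in every 3, starting at position 1 (positions 1st, 4th, 7th, ...).
On "lqweuvifnst" that produces "leis".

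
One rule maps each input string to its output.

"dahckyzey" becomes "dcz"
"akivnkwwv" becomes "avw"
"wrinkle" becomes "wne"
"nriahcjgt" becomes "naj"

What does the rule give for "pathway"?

phy

The pattern: keep one character in every 3, starting at position 1 (positions 1st, 4th, 7th, ...).
Applying that to "pathway" gives "phy".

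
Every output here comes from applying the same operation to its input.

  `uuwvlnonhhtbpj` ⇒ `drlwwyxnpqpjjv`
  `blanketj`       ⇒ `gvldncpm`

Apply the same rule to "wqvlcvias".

kcuysxnex

Each output is the input with this applied: move the last 3 characters to the front (rotate right by 3), then shift every letter 2 places forward in the alphabet (wrapping around).
"wqvlcvias" → "iaswqvlcv" → "kcuysxnex".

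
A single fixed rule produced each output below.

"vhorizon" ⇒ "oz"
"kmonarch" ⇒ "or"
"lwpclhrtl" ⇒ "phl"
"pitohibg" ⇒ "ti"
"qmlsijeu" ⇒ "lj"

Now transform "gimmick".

mc

Looking at the pairs, the operation is to keep one character in every 3, starting at position 3 (positions 3rd, 6th, 9th, ...).
Applying that to "gimmick" gives "mc".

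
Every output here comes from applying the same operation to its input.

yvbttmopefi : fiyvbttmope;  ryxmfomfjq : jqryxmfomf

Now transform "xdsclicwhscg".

The transformation: move the last 2 characters to the front (rotate right by 2).
So "xdsclicwhscg" becomes "cgxdsclicwhs".

cgxdsclicwhs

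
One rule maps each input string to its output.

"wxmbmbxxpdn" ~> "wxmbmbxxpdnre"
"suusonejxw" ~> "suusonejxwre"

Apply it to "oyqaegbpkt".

What's happening: append "re".
On "oyqaegbpkt" that produces "oyqaegbpktre".

oyqaegbpktre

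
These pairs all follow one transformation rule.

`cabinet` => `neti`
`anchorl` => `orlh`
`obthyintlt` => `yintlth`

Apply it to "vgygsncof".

sncofg

The pattern: delete the first 3 characters, then move the first character to the end.
For "vgygsncof", step one produces "gsncof"; step two turns that into "sncofg".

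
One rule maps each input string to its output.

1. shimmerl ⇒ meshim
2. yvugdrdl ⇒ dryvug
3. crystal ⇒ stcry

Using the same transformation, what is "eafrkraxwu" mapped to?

axeafrkr

Rule — delete the last 2 characters, then move the last 2 characters to the front (rotate right by 2).
"eafrkraxwu" → "eafrkrax" → "axeafrkr".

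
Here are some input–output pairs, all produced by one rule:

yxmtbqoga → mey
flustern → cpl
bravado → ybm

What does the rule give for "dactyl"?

Each output is the input with this applied: shift every letter 2 places backward in the alphabet (wrapping around), then keep only the last 3 characters.
On "dactyl": the first step gives "byarwj", and the second then gives "rwj".

rwj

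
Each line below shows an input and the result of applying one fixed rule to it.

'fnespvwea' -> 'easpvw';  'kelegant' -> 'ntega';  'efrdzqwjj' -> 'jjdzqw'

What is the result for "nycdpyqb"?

qbdpy

Looking at the pairs, the operation is to delete the first 3 characters, then move the last 2 characters to the front (rotate right by 2).
Working it through for "nycdpyqb": intermediate "dpyqb", final "qbdpy".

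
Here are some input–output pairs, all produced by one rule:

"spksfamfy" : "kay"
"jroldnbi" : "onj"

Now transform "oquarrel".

uro

The rule is to move the first 2 characters to the end (rotate left by 2), then keep one character in every 3, starting at position 1 (positions 1st, 4th, 7th, ...).
Applying both steps to "oquarrel": "uarreloq", then "uro".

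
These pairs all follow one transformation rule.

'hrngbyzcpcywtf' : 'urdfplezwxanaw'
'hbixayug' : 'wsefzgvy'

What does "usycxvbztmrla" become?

pjysqwavtzxrk

The rule is to move the last 3 characters to the front (rotate right by 3), then shift every letter 2 places backward in the alphabet (wrapping around).
For "usycxvbztmrla", step one produces "rlausycxvbztm"; step two turns that into "pjysqwavtzxrk".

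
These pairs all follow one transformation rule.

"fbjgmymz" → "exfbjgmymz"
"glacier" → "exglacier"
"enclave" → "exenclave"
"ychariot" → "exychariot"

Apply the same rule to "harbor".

Each output is the input with this applied: prepend "ex".
"harbor" → "exharbor".

exharbor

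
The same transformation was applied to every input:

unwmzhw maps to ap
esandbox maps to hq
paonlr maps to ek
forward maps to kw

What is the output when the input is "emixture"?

In each case the input is transformed by: shift every letter 7 places backward in the alphabet (wrapping around), then keep only the last 2 characters.
Working it through for "emixture": intermediate "xfbqmnkx", final "kx".

kx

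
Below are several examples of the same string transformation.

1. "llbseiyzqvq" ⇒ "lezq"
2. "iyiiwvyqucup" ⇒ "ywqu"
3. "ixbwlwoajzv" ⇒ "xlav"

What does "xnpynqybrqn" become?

nnbn

What's happening: keep one character in every 3, starting at position 2 (positions 2nd, 5th, 8th, ...).
On "xnpynqybrqn" that produces "nnbn".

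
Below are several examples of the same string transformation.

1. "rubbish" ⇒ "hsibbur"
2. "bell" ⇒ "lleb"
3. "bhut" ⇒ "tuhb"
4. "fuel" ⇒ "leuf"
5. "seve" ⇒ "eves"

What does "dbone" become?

The transformation: reverse the string.
So "dbone" becomes "enobd".

enobd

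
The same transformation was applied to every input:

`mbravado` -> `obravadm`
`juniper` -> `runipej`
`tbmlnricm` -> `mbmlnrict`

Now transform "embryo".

ombrye

The pattern: swap the first and last characters.
"embryo" → "ombrye".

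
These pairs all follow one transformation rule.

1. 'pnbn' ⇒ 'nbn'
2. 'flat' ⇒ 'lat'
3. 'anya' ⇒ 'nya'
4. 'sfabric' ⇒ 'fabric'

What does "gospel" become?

ospel

Looking at the pairs, the operation is to delete the first character.
"gospel" → "ospel".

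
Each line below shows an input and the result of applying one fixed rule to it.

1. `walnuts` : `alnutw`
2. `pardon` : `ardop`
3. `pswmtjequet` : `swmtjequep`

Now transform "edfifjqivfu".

What's happening: swap the first and last characters, then delete the first character.
On "edfifjqivfu" that produces "dfifjqivfe".

dfifjqivfe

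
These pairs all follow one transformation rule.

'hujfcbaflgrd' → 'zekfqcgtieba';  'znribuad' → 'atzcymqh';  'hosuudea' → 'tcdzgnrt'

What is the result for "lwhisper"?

The pattern: shift every letter 1 place backward in the alphabet (wrapping around), then swap the front and back halves of the string.
For "lwhisper", step one produces "kvghrodq"; step two turns that into "rodqkvgh".

rodqkvgh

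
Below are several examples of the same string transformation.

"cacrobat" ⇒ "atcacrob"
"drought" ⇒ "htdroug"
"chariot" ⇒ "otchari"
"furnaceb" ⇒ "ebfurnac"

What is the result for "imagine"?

The transformation: move the last 2 characters to the front (rotate right by 2).
Doing the same to "imagine": "neimagi".

neimagi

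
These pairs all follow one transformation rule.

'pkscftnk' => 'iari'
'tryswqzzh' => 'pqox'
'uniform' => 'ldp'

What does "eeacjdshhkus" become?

Each output is the input with this applied: keep every other character starting from the second (positions 2nd, 4th, 6th, ...), then shift every letter 2 places backward in the alphabet (wrapping around).
For "eeacjdshhkus", step one produces "ecdhks"; step two turns that into "cabfiq".

cabfiq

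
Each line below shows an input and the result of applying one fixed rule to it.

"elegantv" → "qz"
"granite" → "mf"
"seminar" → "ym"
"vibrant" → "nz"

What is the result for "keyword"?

kd

Each output is the input with this applied: keep one character in every 3, starting at position 3 (positions 3rd, 6th, 9th, ...), then shift every letter 12 places forward in the alphabet (wrapping around).
On "keyword": the first step gives "yr", and the second then gives "kd".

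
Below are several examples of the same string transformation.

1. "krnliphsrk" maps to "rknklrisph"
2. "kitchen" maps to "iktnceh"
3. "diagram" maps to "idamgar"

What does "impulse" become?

Rule — move the first character to the end, then take characters alternately from the front and the back (1st, last, 2nd, 2nd-last, ...).
Applying both steps to "impulse": "mpulsei", then "mipeusl".

mipeusl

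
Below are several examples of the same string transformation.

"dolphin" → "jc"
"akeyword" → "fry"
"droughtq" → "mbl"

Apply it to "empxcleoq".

hxj

Rule — keep one character in every 3, starting at position 2 (positions 2nd, 5th, 8th, ...), then shift every letter 5 places backward in the alphabet (wrapping around).
"empxcleoq" → "mco" → "hxj".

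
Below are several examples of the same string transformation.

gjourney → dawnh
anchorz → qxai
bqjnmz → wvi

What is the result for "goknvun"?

wedw

Looking at the pairs, the operation is to delete the first 3 characters, then shift every letter 9 places forward in the alphabet (wrapping around).
Starting from "goknvun": after the first operation, "nvun"; after the second, "wedw".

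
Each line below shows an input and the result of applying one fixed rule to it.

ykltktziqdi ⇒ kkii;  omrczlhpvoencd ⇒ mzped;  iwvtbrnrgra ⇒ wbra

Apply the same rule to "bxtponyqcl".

xoq

What's happening: keep one character in every 3, starting at position 2 (positions 2nd, 5th, 8th, ...).
Applying that to "bxtponyqcl" gives "xoq".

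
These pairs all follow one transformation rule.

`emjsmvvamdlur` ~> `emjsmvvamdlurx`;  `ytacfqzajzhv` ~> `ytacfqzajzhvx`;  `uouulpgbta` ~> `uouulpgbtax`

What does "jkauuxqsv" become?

jkauuxqsvx

Looking at the pairs, the operation is to append "x".
"jkauuxqsv" → "jkauuxqsvx".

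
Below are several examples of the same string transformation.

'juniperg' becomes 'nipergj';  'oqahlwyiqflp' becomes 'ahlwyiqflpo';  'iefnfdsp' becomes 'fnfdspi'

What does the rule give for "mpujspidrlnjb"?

What's happening: move the first character to the end, then delete the first character.
Applying both steps to "mpujspidrlnjb": "pujspidrlnjbm", then "ujspidrlnjbm".

ujspidrlnjbm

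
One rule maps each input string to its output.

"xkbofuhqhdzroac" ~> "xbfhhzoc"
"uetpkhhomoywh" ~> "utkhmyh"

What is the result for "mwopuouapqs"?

Rule — keep every other character starting from the first (positions 1st, 3rd, 5th, ...).
"mwopuouapqs" → "mouups".

mouups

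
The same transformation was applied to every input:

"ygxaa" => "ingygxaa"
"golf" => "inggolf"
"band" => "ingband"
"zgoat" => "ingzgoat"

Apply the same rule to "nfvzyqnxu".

ingnfvzyqnxu

The transformation: prepend "ing".
So "nfvzyqnxu" becomes "ingnfvzyqnxu".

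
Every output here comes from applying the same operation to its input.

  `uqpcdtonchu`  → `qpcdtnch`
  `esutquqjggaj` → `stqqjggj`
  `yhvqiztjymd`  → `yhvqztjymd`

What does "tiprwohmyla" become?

What's happening: remove every vowel.
For "tiprwohmyla" the result is "tprwhmyl".

tprwhmyl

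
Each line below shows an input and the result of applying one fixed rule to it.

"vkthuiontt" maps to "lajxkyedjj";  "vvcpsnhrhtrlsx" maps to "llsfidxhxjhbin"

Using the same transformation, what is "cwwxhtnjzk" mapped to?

Looking at the pairs, the operation is to shift every letter 10 places backward in the alphabet (wrapping around).
Applying that to "cwwxhtnjzk" gives "smmnxjdzpa".

smmnxjdzpa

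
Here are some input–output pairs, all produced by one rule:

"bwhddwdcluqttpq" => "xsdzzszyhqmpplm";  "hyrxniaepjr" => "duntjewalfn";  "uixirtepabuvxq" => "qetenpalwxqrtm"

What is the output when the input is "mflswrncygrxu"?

ibhosnjyucntq

Each output is the input with this applied: shift every letter 4 places backward in the alphabet (wrapping around).
"mflswrncygrxu" → "ibhosnjyucntq".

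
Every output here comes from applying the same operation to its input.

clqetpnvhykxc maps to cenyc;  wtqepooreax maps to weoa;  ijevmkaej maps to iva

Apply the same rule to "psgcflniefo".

Looking at the pairs, the operation is to keep one character in every 3, starting at position 1 (positions 1st, 4th, 7th, ...).
So "psgcflniefo" becomes "pcnf".

pcnf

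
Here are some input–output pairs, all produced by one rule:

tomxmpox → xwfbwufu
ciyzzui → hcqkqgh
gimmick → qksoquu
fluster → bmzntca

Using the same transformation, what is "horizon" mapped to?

hwvpwzq

The transformation: shift every letter 8 places forward in the alphabet (wrapping around), then move the last 3 characters to the front (rotate right by 3).
Starting from "horizon": after the first operation, "pwzqhwv"; after the second, "hwvpwzq".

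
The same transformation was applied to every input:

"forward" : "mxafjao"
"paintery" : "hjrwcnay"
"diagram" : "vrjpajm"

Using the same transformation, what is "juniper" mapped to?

adwryns

Each output is the input with this applied: shift every letter 9 places forward in the alphabet (wrapping around), then swap the first and last characters.
So "juniper" becomes "adwryns".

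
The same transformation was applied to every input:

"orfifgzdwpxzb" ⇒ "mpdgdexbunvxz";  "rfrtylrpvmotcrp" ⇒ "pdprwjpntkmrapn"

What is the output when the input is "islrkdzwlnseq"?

gqjpibxujlqco

What's happening: shift every letter 2 places backward in the alphabet (wrapping around).
"islrkdzwlnseq" → "gqjpibxujlqco".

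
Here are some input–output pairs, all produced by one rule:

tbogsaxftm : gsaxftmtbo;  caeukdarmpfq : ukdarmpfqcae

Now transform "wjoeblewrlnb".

eblewrlnbwjo

What's happening: move the first 3 characters to the end (rotate left by 3).
So "wjoeblewrlnb" becomes "eblewrlnbwjo".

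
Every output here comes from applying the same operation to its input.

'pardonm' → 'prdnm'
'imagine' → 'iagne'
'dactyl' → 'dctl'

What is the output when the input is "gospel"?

gspl

In each case the input is transformed by: double every character, then keep one character in every 3, starting at position 2 (positions 2nd, 5th, 8th, ...).
Starting from "gospel": after the first operation, "ggoossppeell"; after the second, "gspl".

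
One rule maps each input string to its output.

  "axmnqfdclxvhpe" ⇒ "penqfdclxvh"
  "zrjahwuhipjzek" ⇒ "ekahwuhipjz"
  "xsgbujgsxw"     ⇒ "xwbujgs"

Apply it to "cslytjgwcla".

What's happening: delete the first 3 characters, then move the last 2 characters to the front (rotate right by 2).
Applying both steps to "cslytjgwcla": "ytjgwcla", then "laytjgwc".

laytjgwc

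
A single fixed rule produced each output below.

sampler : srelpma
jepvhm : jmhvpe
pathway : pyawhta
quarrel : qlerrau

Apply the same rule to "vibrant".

vtnarbi

Looking at the pairs, the operation is to move the first character to the end, then reverse the string.
Applying that to "vibrant" gives "vtnarbi".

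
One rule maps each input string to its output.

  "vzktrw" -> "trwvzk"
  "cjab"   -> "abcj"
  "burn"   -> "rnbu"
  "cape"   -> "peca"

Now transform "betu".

What's happening: swap the front and back halves of the string.
So "betu" becomes "tube".

tube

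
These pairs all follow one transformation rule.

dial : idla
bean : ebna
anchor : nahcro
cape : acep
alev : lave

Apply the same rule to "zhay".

hzya

The rule is to swap each adjacent pair of characters (1↔2, 3↔4, ...).
For "zhay" the result is "hzya".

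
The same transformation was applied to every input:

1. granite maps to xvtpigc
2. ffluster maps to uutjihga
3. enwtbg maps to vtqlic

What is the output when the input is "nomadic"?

xsrpdcb

The pattern: shift every letter 11 places backward in the alphabet (wrapping around), then sort the characters into reverse alphabetical order.
Applying that to "nomadic" gives "xsrpdcb".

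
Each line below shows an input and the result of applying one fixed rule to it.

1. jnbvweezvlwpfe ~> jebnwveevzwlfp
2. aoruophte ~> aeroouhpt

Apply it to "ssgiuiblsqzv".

svgsuibislzq

The transformation: move the last character to the front, then swap each adjacent pair of characters (1↔2, 3↔4, ...).
On "ssgiuiblsqzv" that produces "svgsuibislzq".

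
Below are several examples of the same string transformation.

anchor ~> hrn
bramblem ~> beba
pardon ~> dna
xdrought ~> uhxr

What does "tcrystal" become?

The transformation: swap the front and back halves of the string, then keep every other character starting from the first (positions 1st, 3rd, 5th, ...).
"tcrystal" → "staltcry" → "satr".

satr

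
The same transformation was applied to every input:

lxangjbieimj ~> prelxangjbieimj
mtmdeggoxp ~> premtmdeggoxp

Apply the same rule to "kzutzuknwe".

In each case the input is transformed by: prepend "pre".
"kzutzuknwe" → "prekzutzuknwe".

prekzutzuknwe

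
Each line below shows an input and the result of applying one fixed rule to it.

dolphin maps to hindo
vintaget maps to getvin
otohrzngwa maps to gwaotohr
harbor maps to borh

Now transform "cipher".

herc

The transformation: move the last 3 characters to the front (rotate right by 3), then delete the last 2 characters.
For "cipher" the result is "herc".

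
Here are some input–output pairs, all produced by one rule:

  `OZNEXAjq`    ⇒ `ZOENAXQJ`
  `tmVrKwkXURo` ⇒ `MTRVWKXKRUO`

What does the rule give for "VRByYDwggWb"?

RVYBDYGWWGB

Each output is the input with this applied: swap each adjacent pair of characters (1↔2, 3↔4, ...), then convert every letter to uppercase.
"VRByYDwggWb" → "RVyBDYgwWgb" → "RVYBDYGWWGB".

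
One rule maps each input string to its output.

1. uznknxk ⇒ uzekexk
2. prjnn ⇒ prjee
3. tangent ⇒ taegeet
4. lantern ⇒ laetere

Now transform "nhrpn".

ehrpe

What's happening: replace every "n" with "e".
On "nhrpn" that produces "ehrpe".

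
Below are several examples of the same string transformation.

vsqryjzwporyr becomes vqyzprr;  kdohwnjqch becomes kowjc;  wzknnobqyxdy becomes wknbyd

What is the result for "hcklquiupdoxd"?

hkqipod

The pattern: keep every other character starting from the first (positions 1st, 3rd, 5th, ...).
"hcklquiupdoxd" → "hkqipod".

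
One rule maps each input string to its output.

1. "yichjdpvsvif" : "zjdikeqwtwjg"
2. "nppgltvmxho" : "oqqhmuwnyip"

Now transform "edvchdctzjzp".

In each case the input is transformed by: shift every letter 1 place forward in the alphabet (wrapping around).
On "edvchdctzjzp" that produces "fewdieduakaq".

fewdieduakaq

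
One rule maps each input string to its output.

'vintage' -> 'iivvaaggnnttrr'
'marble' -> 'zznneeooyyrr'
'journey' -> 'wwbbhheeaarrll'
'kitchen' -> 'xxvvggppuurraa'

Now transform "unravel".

Each output is the input with this applied: double every character, then shift every letter 13 places forward in the alphabet (wrapping around) — i.e. ROT13.
Working it through for "unravel": intermediate "uunnrraavveell", final "hhaaeenniirryy".
(Check on "journey": → "jjoouurrnneeyy" → "wwbbhheeaarrll" ✓)

hhaaeenniirryy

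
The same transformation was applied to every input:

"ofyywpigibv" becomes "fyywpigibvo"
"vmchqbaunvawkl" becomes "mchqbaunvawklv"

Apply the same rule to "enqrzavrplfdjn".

Rule — move the first character to the end.
"enqrzavrplfdjn" → "nqrzavrplfdjne".

nqrzavrplfdjne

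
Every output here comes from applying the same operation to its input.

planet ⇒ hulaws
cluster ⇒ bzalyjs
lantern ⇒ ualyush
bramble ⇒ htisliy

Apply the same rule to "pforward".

vydhykwm

Rule — shift every letter 7 places forward in the alphabet (wrapping around), then move the first 2 characters to the end (rotate left by 2).
For "pforward" the result is "vydhykwm".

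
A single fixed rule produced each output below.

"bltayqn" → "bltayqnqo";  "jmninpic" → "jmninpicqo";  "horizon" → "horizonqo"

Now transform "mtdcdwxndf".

The transformation: append "qo".
So "mtdcdwxndf" becomes "mtdcdwxndfqo".

mtdcdwxndfqo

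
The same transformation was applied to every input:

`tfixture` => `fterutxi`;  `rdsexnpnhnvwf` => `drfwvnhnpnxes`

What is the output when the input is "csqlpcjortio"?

The transformation: move the first 2 characters to the end (rotate left by 2), then reverse the string.
Starting from "csqlpcjortio": after the first operation, "qlpcjortiocs"; after the second, "scoitrojcplq".
(Check on "rdsexnpnhnvwf": → "sexnpnhnvwfrd" → "drfwvnhnpnxes" ✓)

scoitrojcplq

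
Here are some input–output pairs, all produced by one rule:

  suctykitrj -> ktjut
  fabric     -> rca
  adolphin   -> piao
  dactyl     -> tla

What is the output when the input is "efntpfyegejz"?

Rule — swap the front and back halves of the string, then keep every other character starting from the first (positions 1st, 3rd, 5th, ...).
Applying that to "efntpfyegejz" gives "ygjenp".
(Check on "suctykitrj": → "kitrjsucty" → "ktjut" ✓)

ygjenp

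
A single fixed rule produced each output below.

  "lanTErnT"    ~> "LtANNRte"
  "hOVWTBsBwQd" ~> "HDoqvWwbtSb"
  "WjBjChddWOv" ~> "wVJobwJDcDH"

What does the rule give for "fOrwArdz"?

The pattern: flip the case of every letter, then take characters alternately from the front and the back (1st, last, 2nd, 2nd-last, ...).
Doing the same to "fOrwArdz": "FZoDRRWa".

FZoDRRWa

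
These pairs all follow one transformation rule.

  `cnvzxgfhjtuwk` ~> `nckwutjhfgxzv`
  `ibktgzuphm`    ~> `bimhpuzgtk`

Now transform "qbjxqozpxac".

Each output is the input with this applied: reverse the string, then move the last 2 characters to the front (rotate right by 2).
"qbjxqozpxac" → "caxpzoqxjbq" → "bqcaxpzoqxj".

bqcaxpzoqxj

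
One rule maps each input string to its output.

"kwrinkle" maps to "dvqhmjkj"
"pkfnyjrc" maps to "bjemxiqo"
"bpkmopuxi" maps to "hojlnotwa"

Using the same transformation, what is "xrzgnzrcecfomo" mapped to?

nqyfmyqbdbenlw

What's happening: swap the first and last characters, then shift every letter 1 place backward in the alphabet (wrapping around).
So "xrzgnzrcecfomo" becomes "nqyfmyqbdbenlw".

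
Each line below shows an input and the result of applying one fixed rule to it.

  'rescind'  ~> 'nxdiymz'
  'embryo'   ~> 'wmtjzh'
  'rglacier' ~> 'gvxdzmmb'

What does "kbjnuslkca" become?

eipngfxvfw

In each case the input is transformed by: move the first 2 characters to the end (rotate left by 2), then shift every letter 5 places backward in the alphabet (wrapping around).
Starting from "kbjnuslkca": after the first operation, "jnuslkcakb"; after the second, "eipngfxvfw".
(Check on "rglacier": → "lacierrg" → "gvxdzmmb" ✓)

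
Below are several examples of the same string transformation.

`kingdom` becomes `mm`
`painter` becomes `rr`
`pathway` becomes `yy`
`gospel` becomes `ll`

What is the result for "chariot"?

What's happening: double every character, then keep only the last 2 characters.
Applying both steps to "chariot": "cchhaarriioott", then "tt".

tt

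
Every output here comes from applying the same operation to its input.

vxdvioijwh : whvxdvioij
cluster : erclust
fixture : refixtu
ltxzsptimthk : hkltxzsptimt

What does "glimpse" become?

Looking at the pairs, the operation is to move the last 2 characters to the front (rotate right by 2).
"glimpse" → "seglimp".

seglimp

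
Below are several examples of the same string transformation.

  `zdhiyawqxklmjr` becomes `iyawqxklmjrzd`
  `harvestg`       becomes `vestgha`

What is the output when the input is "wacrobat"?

robatwa

The pattern: move the first 3 characters to the end (rotate left by 3), then delete the last character.
For "wacrobat", step one produces "robatwac"; step two turns that into "robatwa".
(Check on "harvestg": → "vestghar" → "vestgha" ✓)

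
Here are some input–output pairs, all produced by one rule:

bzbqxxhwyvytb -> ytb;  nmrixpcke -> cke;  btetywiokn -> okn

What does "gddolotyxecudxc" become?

In each case the input is transformed by: keep only the last 3 characters.
"gddolotyxecudxc" → "dxc".

dxc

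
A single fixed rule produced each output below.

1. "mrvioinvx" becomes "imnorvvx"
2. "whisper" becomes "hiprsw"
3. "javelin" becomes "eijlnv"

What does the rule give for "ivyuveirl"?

The rule is to sort the characters into alphabetical order, then delete the first character.
Starting from "ivyuveirl": after the first operation, "eiilruvvy"; after the second, "iilruvvy".

iilruvvy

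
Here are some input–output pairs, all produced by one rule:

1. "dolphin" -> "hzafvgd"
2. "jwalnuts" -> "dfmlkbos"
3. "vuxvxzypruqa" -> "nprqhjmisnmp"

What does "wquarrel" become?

The rule is to move the first 3 characters to the end (rotate left by 3), then shift every letter 8 places backward in the alphabet (wrapping around).
For "wquarrel", step one produces "arrelwqu"; step two turns that into "sjjwdoim".

sjjwdoim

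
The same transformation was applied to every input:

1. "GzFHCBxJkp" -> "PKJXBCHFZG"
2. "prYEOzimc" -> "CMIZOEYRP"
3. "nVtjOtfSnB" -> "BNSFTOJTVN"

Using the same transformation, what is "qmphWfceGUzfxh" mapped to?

The transformation: reverse the string, then convert every letter to uppercase.
Starting from "qmphWfceGUzfxh": after the first operation, "hxfzUGecfWhpmq"; after the second, "HXFZUGECFWHPMQ".

HXFZUGECFWHPMQ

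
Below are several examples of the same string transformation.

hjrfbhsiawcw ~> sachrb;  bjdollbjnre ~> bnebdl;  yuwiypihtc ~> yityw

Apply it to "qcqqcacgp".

The rule is to keep every other character starting from the first (positions 1st, 3rd, 5th, ...), then move the last 3 characters to the front (rotate right by 3).
Starting from "qcqqcacgp": after the first operation, "qqccp"; after the second, "ccpqq".
(Check on "bjdollbjnre": → "bdlbne" → "bnebdl" ✓)

ccpqq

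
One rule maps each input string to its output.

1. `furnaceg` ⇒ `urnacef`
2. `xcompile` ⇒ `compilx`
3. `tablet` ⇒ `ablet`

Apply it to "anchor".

nchoa

Each output is the input with this applied: delete the last character, then move the first character to the end.
On "anchor": the first step gives "ancho", and the second then gives "nchoa".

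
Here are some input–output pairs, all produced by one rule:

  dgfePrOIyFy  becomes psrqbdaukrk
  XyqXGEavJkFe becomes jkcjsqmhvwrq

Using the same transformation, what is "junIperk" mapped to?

The transformation: shift every letter 12 places forward in the alphabet (wrapping around), then convert every letter to lowercase.
On "junIperk": the first step gives "vgzUbqdw", and the second then gives "vgzubqdw".

vgzubqdw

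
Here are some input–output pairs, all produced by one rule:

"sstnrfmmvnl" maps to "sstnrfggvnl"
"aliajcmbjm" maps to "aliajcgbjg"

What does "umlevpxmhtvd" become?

uglevpxghtvd

In each case the input is transformed by: replace every "m" with "g".
On "umlevpxmhtvd" that produces "uglevpxghtvd".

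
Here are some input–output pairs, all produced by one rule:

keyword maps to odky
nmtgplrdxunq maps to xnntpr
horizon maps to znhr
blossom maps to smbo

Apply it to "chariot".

The rule is to keep every other character starting from the first (positions 1st, 3rd, 5th, ...), then move the last 2 characters to the front (rotate right by 2).
Applying both steps to "chariot": "cait", then "itca".

itca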